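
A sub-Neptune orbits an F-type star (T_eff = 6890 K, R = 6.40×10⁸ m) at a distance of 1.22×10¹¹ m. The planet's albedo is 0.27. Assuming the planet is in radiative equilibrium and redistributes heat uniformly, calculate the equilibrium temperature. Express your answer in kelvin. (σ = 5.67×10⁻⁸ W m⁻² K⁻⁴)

L = 4πR_⋆²σT_⋆⁴ = 4π(6.40×10⁸)² × 5.67×10⁻⁸ × (6890)⁴ = 6.58×10²⁶ W.
S = L/(4πd²) = 3520 W m⁻².
Energy balance: absorbed = emitted ⇒ πR²·S(1−A) = 4πR²·σT_eq⁴, so T_eq⁴ = S(1−A)/(4σ).
T_eq = [3520 × 0.73 / (4 × 5.67×10⁻⁸)]^(1/4) = (1.13×10¹⁰)^(1/4) = 326 K.

T_eq ≈ 326 K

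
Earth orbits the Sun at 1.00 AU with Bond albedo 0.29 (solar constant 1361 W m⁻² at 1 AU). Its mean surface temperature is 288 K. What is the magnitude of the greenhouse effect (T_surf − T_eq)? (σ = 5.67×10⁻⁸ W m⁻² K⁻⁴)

S = 1361/1.00² = 1361 W m⁻².
T_eq = [S(1−A)/(4σ)]^(1/4) = [1361×0.71/(4×5.67×10⁻⁸)]^(1/4) = 255.5 K.
ΔT = T_surf − T_eq = 288 − 255.5.

ΔT ≈ 32.5 K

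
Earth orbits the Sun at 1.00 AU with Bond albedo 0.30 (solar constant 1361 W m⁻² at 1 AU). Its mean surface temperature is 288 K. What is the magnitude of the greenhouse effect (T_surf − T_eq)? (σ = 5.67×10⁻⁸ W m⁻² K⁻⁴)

S = 1361/1.00² = 1361 W m⁻².
T_eq = [S(1−A)/(4σ)]^(1/4) = [1361×0.70/(4×5.67×10⁻⁸)]^(1/4) = 254.6 K.
ΔT = T_surf − T_eq = 288 − 254.6.

ΔT ≈ 33.4 K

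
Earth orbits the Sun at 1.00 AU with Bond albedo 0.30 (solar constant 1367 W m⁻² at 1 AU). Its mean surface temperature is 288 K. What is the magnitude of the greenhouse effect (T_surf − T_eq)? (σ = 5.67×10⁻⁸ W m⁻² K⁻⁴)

S = 1367/1.00² = 1367 W m⁻².
T_eq = [S(1−A)/(4σ)]^(1/4) = [1367×0.70/(4×5.67×10⁻⁸)]^(1/4) = 254.9 K.
ΔT = T_surf − T_eq = 288 − 254.9.

ΔT ≈ 33.1 K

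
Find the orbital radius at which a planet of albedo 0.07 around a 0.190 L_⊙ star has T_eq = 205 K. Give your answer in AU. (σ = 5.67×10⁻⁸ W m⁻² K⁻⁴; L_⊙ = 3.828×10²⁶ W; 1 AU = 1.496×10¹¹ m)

d ≈ 0.775 AU

L = 0.190 × 3.828×10²⁶ = 7.27×10²⁵ W.
From T_eq⁴ = L(1−A)/(16πσd²): d = √[L(1−A)/(16πσT_eq⁴)].
d = √[7.27×10²⁵ × 0.93 / (16π × 5.67×10⁻⁸ × (205)⁴)] = 1.16×10¹¹ m = 0.775 AU.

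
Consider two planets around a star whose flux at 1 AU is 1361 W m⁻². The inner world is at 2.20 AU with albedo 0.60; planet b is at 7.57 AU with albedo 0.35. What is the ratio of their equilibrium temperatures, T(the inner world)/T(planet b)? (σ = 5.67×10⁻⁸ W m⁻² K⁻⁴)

T₁/T₂ ≈ 1.643

T_eq = [S₀(1−A)/(4σd²)]^(1/4), so T ∝ (1−A)^(1/4) / √d.
T₁ = [1361×0.40/(4×5.67×10⁻⁸×2.20²)]^(1/4) = 149.23 K.
T₂ = [1361×0.65/(4×5.67×10⁻⁸×7.57²)]^(1/4) = 90.83 K.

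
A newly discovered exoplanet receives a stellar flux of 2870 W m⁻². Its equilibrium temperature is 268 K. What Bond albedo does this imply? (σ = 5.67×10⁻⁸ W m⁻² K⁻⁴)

A ≈ 0.59

From T_eq⁴ = S(1−A)/(4σ): 1−A = 4σT_eq⁴/S.
1−A = 4 × 5.67×10⁻⁸ × (268)⁴ / 2870 = 0.408.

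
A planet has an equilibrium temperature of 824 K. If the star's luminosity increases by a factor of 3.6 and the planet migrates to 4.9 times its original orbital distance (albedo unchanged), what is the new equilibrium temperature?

T_eq ≈ 513 K

T_eq ∝ L^(1/4) · d^(−1/2).
T′ = 824 × 3.6^(1/4) / 4.9^(1/2) = 513 K.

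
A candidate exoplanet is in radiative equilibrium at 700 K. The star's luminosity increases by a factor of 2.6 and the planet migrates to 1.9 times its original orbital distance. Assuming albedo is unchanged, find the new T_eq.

T_eq ≈ 645 K

T_eq ∝ L^(1/4) · d^(−1/2).
T′ = 700 × 2.6^(1/4) / 1.9^(1/2) = 645 K.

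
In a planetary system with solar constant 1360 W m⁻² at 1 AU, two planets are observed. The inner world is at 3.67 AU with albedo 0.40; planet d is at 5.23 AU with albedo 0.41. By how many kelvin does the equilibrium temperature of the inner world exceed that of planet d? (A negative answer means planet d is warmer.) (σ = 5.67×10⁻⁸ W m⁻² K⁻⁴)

T_eq = [S₀(1−A)/(4σd²)]^(1/4), so T ∝ (1−A)^(1/4) / √d.
T₁ = [1360×0.60/(4×5.67×10⁻⁸×3.67²)]^(1/4) = 127.84 K.
T₂ = [1360×0.59/(4×5.67×10⁻⁸×5.23²)]^(1/4) = 106.64 K.

ΔT ≈ 21.2 K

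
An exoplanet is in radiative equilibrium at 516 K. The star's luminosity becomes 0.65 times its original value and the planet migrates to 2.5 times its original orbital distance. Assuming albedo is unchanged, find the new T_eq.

T_eq ≈ 293 K

T_eq ∝ L^(1/4) · d^(−1/2).
T′ = 516 × 0.65^(1/4) / 2.5^(1/2) = 293 K.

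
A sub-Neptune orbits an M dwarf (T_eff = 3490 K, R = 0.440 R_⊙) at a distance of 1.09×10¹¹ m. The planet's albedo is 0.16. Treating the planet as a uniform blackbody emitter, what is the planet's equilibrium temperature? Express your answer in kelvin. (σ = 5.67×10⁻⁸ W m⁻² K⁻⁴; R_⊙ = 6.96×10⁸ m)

R_⋆ = 0.440 × 6.96×10⁸ = 3.06×10⁸ m.
L = 4πR_⋆²σT_⋆⁴ = 4π(3.06×10⁸)² × 5.67×10⁻⁸ × (3490)⁴ = 9.91×10²⁴ W.
S = L/(4πd²) = 66.4 W m⁻².
Energy balance: absorbed = emitted ⇒ πR²·S(1−A) = 4πR²·σT_eq⁴, so T_eq⁴ = S(1−A)/(4σ).
T_eq = [66.4 × 0.84 / (4 × 5.67×10⁻⁸)]^(1/4) = (2.46×10⁸)^(1/4) = 125 K.

T_eq ≈ 125 K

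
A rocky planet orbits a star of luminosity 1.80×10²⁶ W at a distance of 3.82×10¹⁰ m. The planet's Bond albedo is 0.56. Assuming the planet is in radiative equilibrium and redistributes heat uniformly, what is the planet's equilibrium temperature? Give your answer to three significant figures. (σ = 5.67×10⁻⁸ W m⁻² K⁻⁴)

Flux: S = L/(4πd²) = 1.80×10²⁶/(4π×(3.82×10¹⁰)²) = 9820 W m⁻².
Energy balance: absorbed = emitted ⇒ πR²·S(1−A) = 4πR²·σT_eq⁴, so T_eq⁴ = S(1−A)/(4σ).
T_eq = [9820 × 0.44 / (4 × 5.67×10⁻⁸)]^(1/4) = (1.90×10¹⁰)^(1/4) = 371 K.

T_eq ≈ 371 K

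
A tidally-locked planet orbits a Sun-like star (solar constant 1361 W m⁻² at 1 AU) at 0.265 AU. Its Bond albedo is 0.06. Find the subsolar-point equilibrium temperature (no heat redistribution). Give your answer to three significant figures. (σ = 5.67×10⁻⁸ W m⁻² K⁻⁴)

Flux at 0.265 AU: S = 1361/0.265² = 1.94×10⁴ W m⁻².
At the subsolar point the surface absorbs S(1−A) and emits σT⁴ per unit area — no factor of 4, since only the local patch is in balance.
T = [1.94×10⁴ × 0.94 / 5.67×10⁻⁸]^(1/4) = (3.21×10¹¹)^(1/4) = 753 K.

T_ss ≈ 753 K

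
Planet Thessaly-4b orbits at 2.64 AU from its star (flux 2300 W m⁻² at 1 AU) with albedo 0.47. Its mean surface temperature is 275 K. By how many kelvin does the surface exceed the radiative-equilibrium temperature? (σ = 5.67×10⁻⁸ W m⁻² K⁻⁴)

ΔT ≈ 108.4 K

S = 2300/2.64² = 330.0 W m⁻².
T_eq = [S(1−A)/(4σ)]^(1/4) = [330.0×0.53/(4×5.67×10⁻⁸)]^(1/4) = 166.6 K.
ΔT = T_surf − T_eq = 275 − 166.6.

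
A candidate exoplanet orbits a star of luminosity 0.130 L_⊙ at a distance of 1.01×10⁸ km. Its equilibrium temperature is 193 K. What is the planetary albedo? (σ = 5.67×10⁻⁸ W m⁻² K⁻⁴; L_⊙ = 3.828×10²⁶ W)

d = 1.01×10⁸ km = 1.01×10¹¹ m.
L = 0.130 × 3.828×10²⁶ = 4.98×10²⁵ W.
Flux: S = L/(4πd²) = 4.98×10²⁵/(4π×(1.01×10¹¹)²) = 388 W m⁻².
From T_eq⁴ = S(1−A)/(4σ): 1−A = 4σT_eq⁴/S.
1−A = 4 × 5.67×10⁻⁸ × (193)⁴ / 388 = 0.811.

A ≈ 0.19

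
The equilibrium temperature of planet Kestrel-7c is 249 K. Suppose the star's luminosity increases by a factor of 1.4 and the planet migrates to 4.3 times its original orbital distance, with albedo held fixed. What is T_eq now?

T_eq ∝ L^(1/4) · d^(−1/2).
T′ = 249 × 1.4^(1/4) / 4.3^(1/2) = 131 K.

T_eq ≈ 131 K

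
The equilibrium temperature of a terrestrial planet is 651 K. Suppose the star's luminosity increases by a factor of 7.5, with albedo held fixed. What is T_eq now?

T_eq ∝ L^(1/4) · d^(−1/2).
T′ = 651 × 7.5^(1/4) = 1080 K.

T_eq ≈ 1080 K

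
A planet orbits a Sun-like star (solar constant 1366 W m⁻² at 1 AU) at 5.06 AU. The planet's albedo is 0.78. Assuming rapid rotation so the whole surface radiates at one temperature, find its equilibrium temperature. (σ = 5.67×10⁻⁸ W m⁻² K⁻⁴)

T_eq ≈ 84.8 K

Flux at 5.06 AU: S = 1366/5.06² = 53.4 W m⁻².
Energy balance: absorbed = emitted ⇒ πR²·S(1−A) = 4πR²·σT_eq⁴, so T_eq⁴ = S(1−A)/(4σ).
T_eq = [53.4 × 0.22 / (4 × 5.67×10⁻⁸)]^(1/4) = (5.18×10⁷)^(1/4) = 84.8 K.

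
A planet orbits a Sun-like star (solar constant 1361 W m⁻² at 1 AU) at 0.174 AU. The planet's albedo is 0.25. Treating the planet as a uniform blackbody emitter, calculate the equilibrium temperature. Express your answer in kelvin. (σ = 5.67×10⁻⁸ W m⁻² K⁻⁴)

Flux at 0.174 AU: S = 1361/0.174² = 4.50×10⁴ W m⁻².
Energy balance: absorbed = emitted ⇒ πR²·S(1−A) = 4πR²·σT_eq⁴, so T_eq⁴ = S(1−A)/(4σ).
T_eq = [4.50×10⁴ × 0.75 / (4 × 5.67×10⁻⁸)]^(1/4) = (1.49×10¹¹)^(1/4) = 621 K.

T_eq ≈ 621 K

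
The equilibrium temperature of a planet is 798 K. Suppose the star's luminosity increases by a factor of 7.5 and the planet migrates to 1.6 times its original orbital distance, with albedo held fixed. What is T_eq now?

T_eq ≈ 1040 K

T_eq ∝ L^(1/4) · d^(−1/2).
T′ = 798 × 7.5^(1/4) / 1.6^(1/2) = 1040 K.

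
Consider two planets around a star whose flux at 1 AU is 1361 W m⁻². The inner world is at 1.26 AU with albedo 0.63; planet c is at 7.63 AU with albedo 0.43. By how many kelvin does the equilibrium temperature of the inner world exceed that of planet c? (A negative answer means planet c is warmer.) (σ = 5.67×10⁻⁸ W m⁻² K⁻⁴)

ΔT ≈ 105.8 K

T_eq = [S₀(1−A)/(4σd²)]^(1/4), so T ∝ (1−A)^(1/4) / √d.
T₁ = [1361×0.37/(4×5.67×10⁻⁸×1.26²)]^(1/4) = 193.38 K.
T₂ = [1361×0.57/(4×5.67×10⁻⁸×7.63²)]^(1/4) = 87.55 K.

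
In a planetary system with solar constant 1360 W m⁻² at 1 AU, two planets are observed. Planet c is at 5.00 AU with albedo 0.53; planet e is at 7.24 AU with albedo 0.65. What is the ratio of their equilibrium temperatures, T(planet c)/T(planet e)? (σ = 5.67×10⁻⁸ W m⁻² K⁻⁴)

T_eq = [S₀(1−A)/(4σd²)]^(1/4), so T ∝ (1−A)^(1/4) / √d.
T₁ = [1360×0.47/(4×5.67×10⁻⁸×5.00²)]^(1/4) = 103.04 K.
T₂ = [1360×0.35/(4×5.67×10⁻⁸×7.24²)]^(1/4) = 79.55 K.

T₁/T₂ ≈ 1.295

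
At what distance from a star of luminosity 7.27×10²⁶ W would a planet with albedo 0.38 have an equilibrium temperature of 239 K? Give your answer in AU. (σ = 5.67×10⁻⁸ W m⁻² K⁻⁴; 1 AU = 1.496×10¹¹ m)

d ≈ 1.47 AU

From T_eq⁴ = L(1−A)/(16πσd²): d = √[L(1−A)/(16πσT_eq⁴)].
d = √[7.27×10²⁶ × 0.62 / (16π × 5.67×10⁻⁸ × (239)⁴)] = 2.20×10¹¹ m = 1.47 AU.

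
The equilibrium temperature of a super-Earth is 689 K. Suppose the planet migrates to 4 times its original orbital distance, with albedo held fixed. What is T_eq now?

T_eq ≈ 344 K

T_eq ∝ L^(1/4) · d^(−1/2).
T′ = 689 / 4^(1/2) = 344 K.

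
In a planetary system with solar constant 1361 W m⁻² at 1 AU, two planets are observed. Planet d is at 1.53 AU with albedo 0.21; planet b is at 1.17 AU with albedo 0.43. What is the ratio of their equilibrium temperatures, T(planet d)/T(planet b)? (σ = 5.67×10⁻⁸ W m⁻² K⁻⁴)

T₁/T₂ ≈ 0.949

T_eq = [S₀(1−A)/(4σd²)]^(1/4), so T ∝ (1−A)^(1/4) / √d.
T₁ = [1361×0.79/(4×5.67×10⁻⁸×1.53²)]^(1/4) = 212.14 K.
T₂ = [1361×0.57/(4×5.67×10⁻⁸×1.17²)]^(1/4) = 223.58 K.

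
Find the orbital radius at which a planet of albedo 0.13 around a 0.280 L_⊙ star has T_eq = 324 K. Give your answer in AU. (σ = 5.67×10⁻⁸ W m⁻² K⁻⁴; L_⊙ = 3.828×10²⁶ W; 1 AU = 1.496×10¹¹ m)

d ≈ 0.364 AU

L = 0.280 × 3.828×10²⁶ = 1.07×10²⁶ W.
From T_eq⁴ = L(1−A)/(16πσd²): d = √[L(1−A)/(16πσT_eq⁴)].
d = √[1.07×10²⁶ × 0.87 / (16π × 5.67×10⁻⁸ × (324)⁴)] = 5.45×10¹⁰ m = 0.364 AU.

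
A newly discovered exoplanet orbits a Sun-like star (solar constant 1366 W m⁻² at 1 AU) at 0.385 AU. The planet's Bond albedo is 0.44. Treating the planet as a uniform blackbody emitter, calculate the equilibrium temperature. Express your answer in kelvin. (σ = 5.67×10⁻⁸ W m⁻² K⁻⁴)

T_eq ≈ 388 K

Flux at 0.385 AU: S = 1366/0.385² = 9220 W m⁻².
Energy balance: absorbed = emitted ⇒ πR²·S(1−A) = 4πR²·σT_eq⁴, so T_eq⁴ = S(1−A)/(4σ).
T_eq = [9220 × 0.56 / (4 × 5.67×10⁻⁸)]^(1/4) = (2.28×10¹⁰)^(1/4) = 388 K.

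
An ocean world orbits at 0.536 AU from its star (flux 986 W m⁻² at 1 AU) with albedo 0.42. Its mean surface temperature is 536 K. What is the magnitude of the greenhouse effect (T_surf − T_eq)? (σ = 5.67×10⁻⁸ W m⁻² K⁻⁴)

ΔT ≈ 229.9 K

S = 986/0.536² = 3432 W m⁻².
T_eq = [S(1−A)/(4σ)]^(1/4) = [3432×0.58/(4×5.67×10⁻⁸)]^(1/4) = 306.1 K.
ΔT = T_surf − T_eq = 536 − 306.1.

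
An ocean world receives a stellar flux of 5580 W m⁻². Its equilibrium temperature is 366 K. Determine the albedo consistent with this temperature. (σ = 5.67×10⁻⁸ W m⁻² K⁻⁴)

A ≈ 0.27

From T_eq⁴ = S(1−A)/(4σ): 1−A = 4σT_eq⁴/S.
1−A = 4 × 5.67×10⁻⁸ × (366)⁴ / 5580 = 0.729.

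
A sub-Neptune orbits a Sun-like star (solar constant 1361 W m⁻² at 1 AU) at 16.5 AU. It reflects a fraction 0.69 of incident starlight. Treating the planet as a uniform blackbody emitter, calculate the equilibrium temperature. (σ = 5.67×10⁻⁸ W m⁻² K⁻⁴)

T_eq ≈ 51.1 K

Flux at 16.5 AU: S = 1361/16.5² = 5.00 W m⁻².
Energy balance: absorbed = emitted ⇒ πR²·S(1−A) = 4πR²·σT_eq⁴, so T_eq⁴ = S(1−A)/(4σ).
T_eq = [5.00 × 0.31 / (4 × 5.67×10⁻⁸)]^(1/4) = (6.83×10⁶)^(1/4) = 51.1 K.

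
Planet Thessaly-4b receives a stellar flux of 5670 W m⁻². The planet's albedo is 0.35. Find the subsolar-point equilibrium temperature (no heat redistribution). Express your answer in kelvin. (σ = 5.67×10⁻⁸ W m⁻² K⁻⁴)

At the subsolar point the surface absorbs S(1−A) and emits σT⁴ per unit area — no factor of 4, since only the local patch is in balance.
T = [5670 × 0.65 / 5.67×10⁻⁸]^(1/4) = (6.50×10¹⁰)^(1/4) = 505 K.

T_ss ≈ 505 K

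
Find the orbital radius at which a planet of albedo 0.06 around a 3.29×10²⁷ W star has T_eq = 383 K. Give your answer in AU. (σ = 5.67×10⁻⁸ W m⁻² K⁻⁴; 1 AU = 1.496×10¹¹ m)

d ≈ 1.50 AU

From T_eq⁴ = L(1−A)/(16πσd²): d = √[L(1−A)/(16πσT_eq⁴)].
d = √[3.29×10²⁷ × 0.94 / (16π × 5.67×10⁻⁸ × (383)⁴)] = 2.25×10¹¹ m = 1.50 AU.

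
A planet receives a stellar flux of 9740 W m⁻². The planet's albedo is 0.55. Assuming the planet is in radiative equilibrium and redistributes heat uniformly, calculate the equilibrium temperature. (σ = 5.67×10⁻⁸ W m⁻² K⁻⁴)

Energy balance: absorbed = emitted ⇒ πR²·S(1−A) = 4πR²·σT_eq⁴, so T_eq⁴ = S(1−A)/(4σ).
T_eq = [9740 × 0.45 / (4 × 5.67×10⁻⁸)]^(1/4) = (1.93×10¹⁰)^(1/4) = 373 K.

T_eq ≈ 373 K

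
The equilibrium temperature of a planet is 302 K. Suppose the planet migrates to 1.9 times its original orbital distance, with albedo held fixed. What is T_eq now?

T_eq ∝ L^(1/4) · d^(−1/2).
T′ = 302 / 1.9^(1/2) = 219 K.

T_eq ≈ 219 K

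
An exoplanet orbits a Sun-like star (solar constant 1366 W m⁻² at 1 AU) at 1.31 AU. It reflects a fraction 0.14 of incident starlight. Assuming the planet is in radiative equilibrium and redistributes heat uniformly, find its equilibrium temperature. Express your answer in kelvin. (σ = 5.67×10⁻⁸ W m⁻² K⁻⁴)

Flux at 1.31 AU: S = 1366/1.31² = 796 W m⁻².
Energy balance: absorbed = emitted ⇒ πR²·S(1−A) = 4πR²·σT_eq⁴, so T_eq⁴ = S(1−A)/(4σ).
T_eq = [796 × 0.86 / (4 × 5.67×10⁻⁸)]^(1/4) = (3.02×10⁹)^(1/4) = 234 K.

T_eq ≈ 234 K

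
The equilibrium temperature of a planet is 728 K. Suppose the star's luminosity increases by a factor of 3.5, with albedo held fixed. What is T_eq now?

T_eq ≈ 996 K

T_eq ∝ L^(1/4) · d^(−1/2).
T′ = 728 × 3.5^(1/4) = 996 K.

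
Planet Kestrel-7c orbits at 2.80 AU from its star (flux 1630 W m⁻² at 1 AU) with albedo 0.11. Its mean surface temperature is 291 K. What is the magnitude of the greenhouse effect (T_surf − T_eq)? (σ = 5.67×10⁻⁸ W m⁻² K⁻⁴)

S = 1630/2.80² = 207.9 W m⁻².
T_eq = [S(1−A)/(4σ)]^(1/4) = [207.9×0.89/(4×5.67×10⁻⁸)]^(1/4) = 169.0 K.
ΔT = T_surf − T_eq = 291 − 169.0.

ΔT ≈ 122.0 K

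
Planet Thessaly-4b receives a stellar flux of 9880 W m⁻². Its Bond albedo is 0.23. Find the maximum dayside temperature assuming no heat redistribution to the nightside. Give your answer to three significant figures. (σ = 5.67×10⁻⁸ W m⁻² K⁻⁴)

T_ss ≈ 605 K

With no redistribution each surface element balances locally: S(1−A) = σT⁴.
T = [9880 × 0.77 / 5.67×10⁻⁸]^(1/4) = (1.34×10¹¹)^(1/4) = 605 K.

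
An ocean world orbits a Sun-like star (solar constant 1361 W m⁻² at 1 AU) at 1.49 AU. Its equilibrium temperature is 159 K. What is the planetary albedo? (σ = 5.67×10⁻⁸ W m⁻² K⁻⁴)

Flux at 1.49 AU: S = 1361/1.49² = 613 W m⁻².
From T_eq⁴ = S(1−A)/(4σ): 1−A = 4σT_eq⁴/S.
1−A = 4 × 5.67×10⁻⁸ × (159)⁴ / 613 = 0.236.

A ≈ 0.76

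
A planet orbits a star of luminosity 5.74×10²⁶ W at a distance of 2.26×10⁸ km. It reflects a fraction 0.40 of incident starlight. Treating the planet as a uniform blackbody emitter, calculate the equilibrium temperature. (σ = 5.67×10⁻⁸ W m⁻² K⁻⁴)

T_eq ≈ 221 K

d = 2.26×10⁸ km = 2.26×10¹¹ m.
Flux: S = L/(4πd²) = 5.74×10²⁶/(4π×(2.26×10¹¹)²) = 894 W m⁻².
Energy balance: absorbed = emitted ⇒ πR²·S(1−A) = 4πR²·σT_eq⁴, so T_eq⁴ = S(1−A)/(4σ).
T_eq = [894 × 0.60 / (4 × 5.67×10⁻⁸)]^(1/4) = (2.37×10⁹)^(1/4) = 221 K.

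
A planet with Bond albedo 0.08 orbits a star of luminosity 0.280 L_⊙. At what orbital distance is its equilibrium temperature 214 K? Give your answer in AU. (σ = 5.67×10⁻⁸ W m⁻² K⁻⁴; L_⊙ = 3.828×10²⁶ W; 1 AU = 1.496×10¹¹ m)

d ≈ 0.859 AU

L = 0.280 × 3.828×10²⁶ = 1.07×10²⁶ W.
From T_eq⁴ = L(1−A)/(16πσd²): d = √[L(1−A)/(16πσT_eq⁴)].
d = √[1.07×10²⁶ × 0.92 / (16π × 5.67×10⁻⁸ × (214)⁴)] = 1.28×10¹¹ m = 0.859 AU.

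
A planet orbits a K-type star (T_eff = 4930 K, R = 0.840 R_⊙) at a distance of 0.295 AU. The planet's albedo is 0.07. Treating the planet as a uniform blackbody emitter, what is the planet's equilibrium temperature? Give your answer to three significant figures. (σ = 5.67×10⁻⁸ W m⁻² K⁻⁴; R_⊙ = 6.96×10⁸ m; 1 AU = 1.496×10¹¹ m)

T_eq ≈ 394 K

R_⋆ = 0.840 × 6.96×10⁸ = 5.85×10⁸ m.
d = 0.295 AU = 4.41×10¹⁰ m.
L = 4πR_⋆²σT_⋆⁴ = 4π(5.85×10⁸)² × 5.67×10⁻⁸ × (4930)⁴ = 1.44×10²⁶ W.
S = L/(4πd²) = 5880 W m⁻².
Energy balance: absorbed = emitted ⇒ πR²·S(1−A) = 4πR²·σT_eq⁴, so T_eq⁴ = S(1−A)/(4σ).
T_eq = [5880 × 0.93 / (4 × 5.67×10⁻⁸)]^(1/4) = (2.41×10¹⁰)^(1/4) = 394 K.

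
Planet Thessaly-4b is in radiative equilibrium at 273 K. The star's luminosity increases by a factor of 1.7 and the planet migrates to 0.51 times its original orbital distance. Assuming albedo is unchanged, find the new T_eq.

T_eq ≈ 437 K

T_eq ∝ L^(1/4) · d^(−1/2).
T′ = 273 × 1.7^(1/4) / 0.51^(1/2) = 437 K.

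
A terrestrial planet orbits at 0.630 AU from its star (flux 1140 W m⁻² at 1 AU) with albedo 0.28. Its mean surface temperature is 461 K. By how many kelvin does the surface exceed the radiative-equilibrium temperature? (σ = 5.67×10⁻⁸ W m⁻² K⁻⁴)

ΔT ≈ 152.0 K

S = 1140/0.630² = 2872 W m⁻².
T_eq = [S(1−A)/(4σ)]^(1/4) = [2872×0.72/(4×5.67×10⁻⁸)]^(1/4) = 309.0 K.
ΔT = T_surf − T_eq = 461 − 309.0.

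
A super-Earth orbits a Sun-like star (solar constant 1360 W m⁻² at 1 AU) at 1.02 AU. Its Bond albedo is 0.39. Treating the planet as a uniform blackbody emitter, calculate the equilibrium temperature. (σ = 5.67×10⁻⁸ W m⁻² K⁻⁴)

T_eq ≈ 244 K

Flux at 1.02 AU: S = 1360/1.02² = 1310 W m⁻².
Energy balance: absorbed = emitted ⇒ πR²·S(1−A) = 4πR²·σT_eq⁴, so T_eq⁴ = S(1−A)/(4σ).
T_eq = [1310 × 0.61 / (4 × 5.67×10⁻⁸)]^(1/4) = (3.52×10⁹)^(1/4) = 244 K.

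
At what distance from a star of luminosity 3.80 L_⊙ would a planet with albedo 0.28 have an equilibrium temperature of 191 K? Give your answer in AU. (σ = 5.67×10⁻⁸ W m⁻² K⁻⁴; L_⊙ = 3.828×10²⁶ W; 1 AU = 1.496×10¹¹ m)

d ≈ 3.51 AU

L = 3.80 × 3.828×10²⁶ = 1.45×10²⁷ W.
From T_eq⁴ = L(1−A)/(16πσd²): d = √[L(1−A)/(16πσT_eq⁴)].
d = √[1.45×10²⁷ × 0.72 / (16π × 5.67×10⁻⁸ × (191)⁴)] = 5.25×10¹¹ m = 3.51 AU.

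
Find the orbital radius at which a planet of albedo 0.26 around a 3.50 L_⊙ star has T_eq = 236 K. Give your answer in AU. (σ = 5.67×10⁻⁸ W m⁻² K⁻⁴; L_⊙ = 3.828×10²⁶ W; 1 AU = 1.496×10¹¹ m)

d ≈ 2.24 AU

L = 3.50 × 3.828×10²⁶ = 1.34×10²⁷ W.
From T_eq⁴ = L(1−A)/(16πσd²): d = √[L(1−A)/(16πσT_eq⁴)].
d = √[1.34×10²⁷ × 0.74 / (16π × 5.67×10⁻⁸ × (236)⁴)] = 3.35×10¹¹ m = 2.24 AU.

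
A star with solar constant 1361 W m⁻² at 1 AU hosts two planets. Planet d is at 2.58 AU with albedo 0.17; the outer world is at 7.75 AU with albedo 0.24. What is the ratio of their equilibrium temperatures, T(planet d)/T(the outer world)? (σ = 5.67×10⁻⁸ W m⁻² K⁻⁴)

T₁/T₂ ≈ 1.772

T_eq = [S₀(1−A)/(4σd²)]^(1/4), so T ∝ (1−A)^(1/4) / √d.
T₁ = [1361×0.83/(4×5.67×10⁻⁸×2.58²)]^(1/4) = 165.39 K.
T₂ = [1361×0.76/(4×5.67×10⁻⁸×7.75²)]^(1/4) = 93.35 K.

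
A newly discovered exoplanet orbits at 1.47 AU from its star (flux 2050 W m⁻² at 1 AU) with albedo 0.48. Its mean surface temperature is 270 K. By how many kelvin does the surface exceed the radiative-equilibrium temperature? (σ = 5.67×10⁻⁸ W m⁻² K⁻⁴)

S = 2050/1.47² = 948.7 W m⁻².
T_eq = [S(1−A)/(4σ)]^(1/4) = [948.7×0.52/(4×5.67×10⁻⁸)]^(1/4) = 216.0 K.
ΔT = T_surf − T_eq = 270 − 216.0.

ΔT ≈ 54.0 K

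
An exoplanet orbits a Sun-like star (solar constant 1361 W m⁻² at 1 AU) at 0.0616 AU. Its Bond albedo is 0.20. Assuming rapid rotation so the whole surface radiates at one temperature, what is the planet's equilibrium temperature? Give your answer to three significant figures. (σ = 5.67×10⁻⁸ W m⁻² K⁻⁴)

T_eq ≈ 1060 K

Flux at 0.0616 AU: S = 1361/0.0616² = 3.59×10⁵ W m⁻².
Energy balance: absorbed = emitted ⇒ πR²·S(1−A) = 4πR²·σT_eq⁴, so T_eq⁴ = S(1−A)/(4σ).
T_eq = [3.59×10⁵ × 0.80 / (4 × 5.67×10⁻⁸)]^(1/4) = (1.27×10¹²)^(1/4) = 1060 K.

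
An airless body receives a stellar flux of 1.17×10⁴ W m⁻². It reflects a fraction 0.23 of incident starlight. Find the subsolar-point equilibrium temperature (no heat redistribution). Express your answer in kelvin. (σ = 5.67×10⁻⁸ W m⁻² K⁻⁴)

T_ss ≈ 631 K

At the subsolar point the surface absorbs S(1−A) and emits σT⁴ per unit area — no factor of 4, since only the local patch is in balance.
T = [1.17×10⁴ × 0.77 / 5.67×10⁻⁸]^(1/4) = (1.59×10¹¹)^(1/4) = 631 K.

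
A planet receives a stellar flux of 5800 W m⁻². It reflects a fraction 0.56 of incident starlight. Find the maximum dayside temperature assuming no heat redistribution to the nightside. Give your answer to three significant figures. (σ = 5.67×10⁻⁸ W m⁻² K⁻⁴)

With no redistribution each surface element balances locally: S(1−A) = σT⁴.
T = [5800 × 0.44 / 5.67×10⁻⁸]^(1/4) = (4.50×10¹⁰)^(1/4) = 461 K.

T_ss ≈ 461 K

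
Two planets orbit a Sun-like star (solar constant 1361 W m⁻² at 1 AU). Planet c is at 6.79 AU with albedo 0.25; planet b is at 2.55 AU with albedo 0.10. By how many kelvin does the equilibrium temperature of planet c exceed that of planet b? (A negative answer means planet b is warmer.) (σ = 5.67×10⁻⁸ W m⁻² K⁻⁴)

T_eq = [S₀(1−A)/(4σd²)]^(1/4), so T ∝ (1−A)^(1/4) / √d.
T₁ = [1361×0.75/(4×5.67×10⁻⁸×6.79²)]^(1/4) = 99.40 K.
T₂ = [1361×0.90/(4×5.67×10⁻⁸×2.55²)]^(1/4) = 169.76 K.

ΔT ≈ -70.4 K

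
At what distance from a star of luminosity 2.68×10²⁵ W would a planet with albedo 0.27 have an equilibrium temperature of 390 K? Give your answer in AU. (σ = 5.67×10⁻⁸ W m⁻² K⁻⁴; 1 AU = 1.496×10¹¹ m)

From T_eq⁴ = L(1−A)/(16πσd²): d = √[L(1−A)/(16πσT_eq⁴)].
d = √[2.68×10²⁵ × 0.73 / (16π × 5.67×10⁻⁸ × (390)⁴)] = 1.72×10¹⁰ m = 0.115 AU.

d ≈ 0.115 AU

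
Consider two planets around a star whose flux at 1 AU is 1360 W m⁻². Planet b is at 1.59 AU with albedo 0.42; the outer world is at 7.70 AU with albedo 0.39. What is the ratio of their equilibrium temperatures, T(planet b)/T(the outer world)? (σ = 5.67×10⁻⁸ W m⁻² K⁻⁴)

T₁/T₂ ≈ 2.173

T_eq = [S₀(1−A)/(4σd²)]^(1/4), so T ∝ (1−A)^(1/4) / √d.
T₁ = [1360×0.58/(4×5.67×10⁻⁸×1.59²)]^(1/4) = 192.59 K.
T₂ = [1360×0.61/(4×5.67×10⁻⁸×7.70²)]^(1/4) = 88.63 K.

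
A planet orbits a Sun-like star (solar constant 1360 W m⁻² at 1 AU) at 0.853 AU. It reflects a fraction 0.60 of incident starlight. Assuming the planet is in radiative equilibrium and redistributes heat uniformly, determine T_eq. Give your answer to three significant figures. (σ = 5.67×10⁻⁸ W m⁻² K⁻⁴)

T_eq ≈ 240 K

Flux at 0.853 AU: S = 1360/0.853² = 1870 W m⁻².
Energy balance: absorbed = emitted ⇒ πR²·S(1−A) = 4πR²·σT_eq⁴, so T_eq⁴ = S(1−A)/(4σ).
T_eq = [1870 × 0.40 / (4 × 5.67×10⁻⁸)]^(1/4) = (3.30×10⁹)^(1/4) = 240 K.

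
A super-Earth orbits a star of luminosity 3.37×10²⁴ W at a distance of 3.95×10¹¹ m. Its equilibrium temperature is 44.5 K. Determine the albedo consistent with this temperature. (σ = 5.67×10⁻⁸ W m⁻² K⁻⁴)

Flux: S = L/(4πd²) = 3.37×10²⁴/(4π×(3.95×10¹¹)²) = 1.72 W m⁻².
From T_eq⁴ = S(1−A)/(4σ): 1−A = 4σT_eq⁴/S.
1−A = 4 × 5.67×10⁻⁸ × (44.5)⁴ / 1.72 = 0.517.

A ≈ 0.48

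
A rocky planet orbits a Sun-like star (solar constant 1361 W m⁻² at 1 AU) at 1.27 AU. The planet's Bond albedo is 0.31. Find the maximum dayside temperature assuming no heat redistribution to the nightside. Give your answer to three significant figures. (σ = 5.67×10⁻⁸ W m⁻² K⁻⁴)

Flux at 1.27 AU: S = 1361/1.27² = 844 W m⁻².
With no redistribution each surface element balances locally: S(1−A) = σT⁴.
T = [844 × 0.69 / 5.67×10⁻⁸]^(1/4) = (1.03×10¹⁰)^(1/4) = 318 K.

T_ss ≈ 318 K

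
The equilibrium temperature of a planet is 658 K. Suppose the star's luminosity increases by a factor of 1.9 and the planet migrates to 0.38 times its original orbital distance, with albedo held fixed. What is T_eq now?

T_eq ≈ 1250 K

T_eq ∝ L^(1/4) · d^(−1/2).
T′ = 658 × 1.9^(1/4) / 0.38^(1/2) = 1250 K.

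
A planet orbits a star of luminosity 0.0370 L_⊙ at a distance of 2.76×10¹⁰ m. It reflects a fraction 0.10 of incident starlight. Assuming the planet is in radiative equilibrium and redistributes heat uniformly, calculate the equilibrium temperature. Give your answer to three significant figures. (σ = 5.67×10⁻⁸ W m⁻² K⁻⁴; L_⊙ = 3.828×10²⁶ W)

T_eq ≈ 277 K

L = 0.0370 × 3.828×10²⁶ = 1.42×10²⁵ W.
Flux: S = L/(4πd²) = 1.42×10²⁵/(4π×(2.76×10¹⁰)²) = 1480 W m⁻².
Energy balance: absorbed = emitted ⇒ πR²·S(1−A) = 4πR²·σT_eq⁴, so T_eq⁴ = S(1−A)/(4σ).
T_eq = [1480 × 0.90 / (4 × 5.67×10⁻⁸)]^(1/4) = (5.87×10⁹)^(1/4) = 277 K.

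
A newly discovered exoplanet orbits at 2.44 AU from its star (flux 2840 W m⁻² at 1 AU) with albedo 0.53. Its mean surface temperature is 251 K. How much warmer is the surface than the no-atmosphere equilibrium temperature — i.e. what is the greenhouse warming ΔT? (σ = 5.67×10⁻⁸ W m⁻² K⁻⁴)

ΔT ≈ 73.7 K

S = 2840/2.44² = 477.0 W m⁻².
T_eq = [S(1−A)/(4σ)]^(1/4) = [477.0×0.47/(4×5.67×10⁻⁸)]^(1/4) = 177.3 K.
ΔT = T_surf − T_eq = 251 − 177.3.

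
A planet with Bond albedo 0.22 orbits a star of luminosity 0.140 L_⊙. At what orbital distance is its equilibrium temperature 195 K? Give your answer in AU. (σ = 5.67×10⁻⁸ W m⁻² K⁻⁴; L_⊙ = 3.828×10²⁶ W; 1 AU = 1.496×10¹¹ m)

d ≈ 0.673 AU

L = 0.140 × 3.828×10²⁶ = 5.36×10²⁵ W.
From T_eq⁴ = L(1−A)/(16πσd²): d = √[L(1−A)/(16πσT_eq⁴)].
d = √[5.36×10²⁵ × 0.78 / (16π × 5.67×10⁻⁸ × (195)⁴)] = 1.01×10¹¹ m = 0.673 AU.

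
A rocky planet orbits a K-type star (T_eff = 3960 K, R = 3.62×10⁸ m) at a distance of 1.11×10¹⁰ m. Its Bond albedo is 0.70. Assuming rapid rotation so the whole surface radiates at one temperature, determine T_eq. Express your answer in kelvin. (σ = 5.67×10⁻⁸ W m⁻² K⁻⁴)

T_eq ≈ 374 K

L = 4πR_⋆²σT_⋆⁴ = 4π(3.62×10⁸)² × 5.67×10⁻⁸ × (3960)⁴ = 2.30×10²⁵ W.
S = L/(4πd²) = 1.48×10⁴ W m⁻².
Energy balance: absorbed = emitted ⇒ πR²·S(1−A) = 4πR²·σT_eq⁴, so T_eq⁴ = S(1−A)/(4σ).
T_eq = [1.48×10⁴ × 0.30 / (4 × 5.67×10⁻⁸)]^(1/4) = (1.96×10¹⁰)^(1/4) = 374 K.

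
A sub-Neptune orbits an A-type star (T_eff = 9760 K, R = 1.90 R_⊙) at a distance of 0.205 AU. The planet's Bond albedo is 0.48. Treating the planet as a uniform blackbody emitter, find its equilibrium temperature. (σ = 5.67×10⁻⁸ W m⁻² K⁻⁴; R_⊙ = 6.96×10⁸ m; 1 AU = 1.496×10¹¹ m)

R_⋆ = 1.90 × 6.96×10⁸ = 1.32×10⁹ m.
d = 0.205 AU = 3.07×10¹⁰ m.
L = 4πR_⋆²σT_⋆⁴ = 4π(1.32×10⁹)² × 5.67×10⁻⁸ × (9760)⁴ = 1.13×10²⁸ W.
S = L/(4πd²) = 9.57×10⁵ W m⁻².
Energy balance: absorbed = emitted ⇒ πR²·S(1−A) = 4πR²·σT_eq⁴, so T_eq⁴ = S(1−A)/(4σ).
T_eq = [9.57×10⁵ × 0.52 / (4 × 5.67×10⁻⁸)]^(1/4) = (2.19×10¹²)^(1/4) = 1220 K.

T_eq ≈ 1220 K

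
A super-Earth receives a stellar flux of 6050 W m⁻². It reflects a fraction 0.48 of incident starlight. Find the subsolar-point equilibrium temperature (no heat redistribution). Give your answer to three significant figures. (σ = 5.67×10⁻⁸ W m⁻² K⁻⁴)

T_ss ≈ 485 K

At the subsolar point the surface absorbs S(1−A) and emits σT⁴ per unit area — no factor of 4, since only the local patch is in balance.
T = [6050 × 0.52 / 5.67×10⁻⁸]^(1/4) = (5.55×10¹⁰)^(1/4) = 485 K.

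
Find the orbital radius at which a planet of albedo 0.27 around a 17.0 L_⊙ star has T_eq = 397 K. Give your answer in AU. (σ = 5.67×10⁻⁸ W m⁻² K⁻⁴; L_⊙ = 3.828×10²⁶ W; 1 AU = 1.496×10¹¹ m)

d ≈ 1.73 AU

L = 17.0 × 3.828×10²⁶ = 6.51×10²⁷ W.
From T_eq⁴ = L(1−A)/(16πσd²): d = √[L(1−A)/(16πσT_eq⁴)].
d = √[6.51×10²⁷ × 0.73 / (16π × 5.67×10⁻⁸ × (397)⁴)] = 2.59×10¹¹ m = 1.73 AU.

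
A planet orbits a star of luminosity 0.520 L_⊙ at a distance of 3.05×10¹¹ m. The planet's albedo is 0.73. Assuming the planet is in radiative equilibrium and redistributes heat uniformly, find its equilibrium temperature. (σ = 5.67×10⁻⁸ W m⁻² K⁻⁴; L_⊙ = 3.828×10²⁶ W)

L = 0.520 × 3.828×10²⁶ = 1.99×10²⁶ W.
Flux: S = L/(4πd²) = 1.99×10²⁶/(4π×(3.05×10¹¹)²) = 170 W m⁻².
Energy balance: absorbed = emitted ⇒ πR²·S(1−A) = 4πR²·σT_eq⁴, so T_eq⁴ = S(1−A)/(4σ).
T_eq = [170 × 0.27 / (4 × 5.67×10⁻⁸)]^(1/4) = (2.03×10⁸)^(1/4) = 119 K.

T_eq ≈ 119 K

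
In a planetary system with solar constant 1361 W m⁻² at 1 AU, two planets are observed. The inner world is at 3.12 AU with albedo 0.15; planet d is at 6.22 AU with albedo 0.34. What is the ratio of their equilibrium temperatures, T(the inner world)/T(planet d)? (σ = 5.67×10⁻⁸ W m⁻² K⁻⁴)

T_eq = [S₀(1−A)/(4σd²)]^(1/4), so T ∝ (1−A)^(1/4) / √d.
T₁ = [1361×0.85/(4×5.67×10⁻⁸×3.12²)]^(1/4) = 151.30 K.
T₂ = [1361×0.66/(4×5.67×10⁻⁸×6.22²)]^(1/4) = 100.59 K.

T₁/T₂ ≈ 1.504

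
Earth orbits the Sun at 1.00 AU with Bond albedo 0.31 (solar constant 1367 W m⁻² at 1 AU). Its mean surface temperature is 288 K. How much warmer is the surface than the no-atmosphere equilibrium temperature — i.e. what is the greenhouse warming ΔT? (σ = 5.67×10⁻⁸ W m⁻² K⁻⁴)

ΔT ≈ 34.1 K

S = 1367/1.00² = 1367 W m⁻².
T_eq = [S(1−A)/(4σ)]^(1/4) = [1367×0.69/(4×5.67×10⁻⁸)]^(1/4) = 253.9 K.
ΔT = T_surf − T_eq = 288 − 253.9.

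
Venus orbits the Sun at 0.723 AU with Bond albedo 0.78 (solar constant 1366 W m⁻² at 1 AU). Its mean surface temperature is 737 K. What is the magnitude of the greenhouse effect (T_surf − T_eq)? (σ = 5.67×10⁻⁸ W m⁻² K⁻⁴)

S = 1366/0.723² = 2613 W m⁻².
T_eq = [S(1−A)/(4σ)]^(1/4) = [2613×0.22/(4×5.67×10⁻⁸)]^(1/4) = 224.4 K.
ΔT = T_surf − T_eq = 737 − 224.4.

ΔT ≈ 512.6 K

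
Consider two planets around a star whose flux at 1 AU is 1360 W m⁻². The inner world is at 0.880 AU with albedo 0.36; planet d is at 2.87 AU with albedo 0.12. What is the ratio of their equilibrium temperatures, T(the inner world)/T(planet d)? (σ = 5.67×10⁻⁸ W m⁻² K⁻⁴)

T_eq = [S₀(1−A)/(4σd²)]^(1/4), so T ∝ (1−A)^(1/4) / √d.
T₁ = [1360×0.64/(4×5.67×10⁻⁸×0.880²)]^(1/4) = 265.32 K.
T₂ = [1360×0.88/(4×5.67×10⁻⁸×2.87²)]^(1/4) = 159.09 K.

T₁/T₂ ≈ 1.668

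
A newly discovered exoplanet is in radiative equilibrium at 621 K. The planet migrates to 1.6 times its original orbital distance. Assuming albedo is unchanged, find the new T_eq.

T_eq ≈ 491 K

T_eq ∝ L^(1/4) · d^(−1/2).
T′ = 621 / 1.6^(1/2) = 491 K.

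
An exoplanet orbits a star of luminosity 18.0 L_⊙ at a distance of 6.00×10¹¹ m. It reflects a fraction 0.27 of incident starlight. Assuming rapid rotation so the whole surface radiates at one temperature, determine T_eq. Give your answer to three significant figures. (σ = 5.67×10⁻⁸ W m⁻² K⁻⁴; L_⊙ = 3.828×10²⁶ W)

T_eq ≈ 265 K

L = 18.0 × 3.828×10²⁶ = 6.89×10²⁷ W.
Flux: S = L/(4πd²) = 6.89×10²⁷/(4π×(6.00×10¹¹)²) = 1520 W m⁻².
Energy balance: absorbed = emitted ⇒ πR²·S(1−A) = 4πR²·σT_eq⁴, so T_eq⁴ = S(1−A)/(4σ).
T_eq = [1520 × 0.73 / (4 × 5.67×10⁻⁸)]^(1/4) = (4.90×10⁹)^(1/4) = 265 K.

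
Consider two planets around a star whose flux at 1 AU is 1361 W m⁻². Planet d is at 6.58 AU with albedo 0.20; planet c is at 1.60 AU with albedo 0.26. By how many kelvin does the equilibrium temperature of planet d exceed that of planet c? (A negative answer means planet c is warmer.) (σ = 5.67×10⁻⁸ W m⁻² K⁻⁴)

T_eq = [S₀(1−A)/(4σd²)]^(1/4), so T ∝ (1−A)^(1/4) / √d.
T₁ = [1361×0.80/(4×5.67×10⁻⁸×6.58²)]^(1/4) = 102.62 K.
T₂ = [1361×0.74/(4×5.67×10⁻⁸×1.60²)]^(1/4) = 204.08 K.

ΔT ≈ -101.5 K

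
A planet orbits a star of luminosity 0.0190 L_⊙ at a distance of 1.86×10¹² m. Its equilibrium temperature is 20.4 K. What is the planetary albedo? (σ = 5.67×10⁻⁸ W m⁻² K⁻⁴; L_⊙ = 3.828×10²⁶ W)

L = 0.0190 × 3.828×10²⁶ = 7.27×10²⁴ W.
Flux: S = L/(4πd²) = 7.27×10²⁴/(4π×(1.86×10¹²)²) = 0.167 W m⁻².
From T_eq⁴ = S(1−A)/(4σ): 1−A = 4σT_eq⁴/S.
1−A = 4 × 5.67×10⁻⁸ × (20.4)⁴ / 0.167 = 0.235.

A ≈ 0.77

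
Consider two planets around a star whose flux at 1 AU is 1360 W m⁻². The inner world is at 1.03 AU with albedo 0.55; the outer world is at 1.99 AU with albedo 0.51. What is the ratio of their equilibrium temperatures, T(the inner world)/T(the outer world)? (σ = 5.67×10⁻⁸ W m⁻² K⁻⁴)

T₁/T₂ ≈ 1.361

T_eq = [S₀(1−A)/(4σd²)]^(1/4), so T ∝ (1−A)^(1/4) / √d.
T₁ = [1360×0.45/(4×5.67×10⁻⁸×1.03²)]^(1/4) = 224.57 K.
T₂ = [1360×0.49/(4×5.67×10⁻⁸×1.99²)]^(1/4) = 165.04 K.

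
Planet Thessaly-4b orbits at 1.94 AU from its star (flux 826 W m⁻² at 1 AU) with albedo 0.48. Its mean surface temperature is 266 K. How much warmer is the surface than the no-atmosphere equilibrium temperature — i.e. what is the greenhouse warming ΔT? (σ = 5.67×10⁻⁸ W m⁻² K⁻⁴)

S = 826/1.94² = 219.5 W m⁻².
T_eq = [S(1−A)/(4σ)]^(1/4) = [219.5×0.52/(4×5.67×10⁻⁸)]^(1/4) = 149.8 K.
ΔT = T_surf − T_eq = 266 − 149.8.

ΔT ≈ 116.2 K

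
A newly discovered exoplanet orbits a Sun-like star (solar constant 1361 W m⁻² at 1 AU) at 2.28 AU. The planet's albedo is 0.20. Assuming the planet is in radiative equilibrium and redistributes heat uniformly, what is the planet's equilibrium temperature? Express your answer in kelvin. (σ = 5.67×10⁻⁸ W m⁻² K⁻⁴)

T_eq ≈ 174 K

Flux at 2.28 AU: S = 1361/2.28² = 262 W m⁻².
Energy balance: absorbed = emitted ⇒ πR²·S(1−A) = 4πR²·σT_eq⁴, so T_eq⁴ = S(1−A)/(4σ).
T_eq = [262 × 0.80 / (4 × 5.67×10⁻⁸)]^(1/4) = (9.23×10⁸)^(1/4) = 174 K.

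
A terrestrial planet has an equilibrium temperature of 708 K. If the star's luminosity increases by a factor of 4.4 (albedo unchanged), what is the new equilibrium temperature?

T_eq ≈ 1030 K

T_eq ∝ L^(1/4) · d^(−1/2).
T′ = 708 × 4.4^(1/4) = 1030 K.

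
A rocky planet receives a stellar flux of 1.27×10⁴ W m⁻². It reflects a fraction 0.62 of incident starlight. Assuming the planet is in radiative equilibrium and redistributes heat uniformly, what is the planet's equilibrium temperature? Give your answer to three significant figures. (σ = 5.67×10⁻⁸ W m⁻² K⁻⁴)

T_eq ≈ 382 K

Energy balance: absorbed = emitted ⇒ πR²·S(1−A) = 4πR²·σT_eq⁴, so T_eq⁴ = S(1−A)/(4σ).
T_eq = [1.27×10⁴ × 0.38 / (4 × 5.67×10⁻⁸)]^(1/4) = (2.13×10¹⁰)^(1/4) = 382 K.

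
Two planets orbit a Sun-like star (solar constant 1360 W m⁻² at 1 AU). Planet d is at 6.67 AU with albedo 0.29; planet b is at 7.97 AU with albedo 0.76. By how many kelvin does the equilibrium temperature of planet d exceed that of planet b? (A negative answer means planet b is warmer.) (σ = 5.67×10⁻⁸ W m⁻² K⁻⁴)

T_eq = [S₀(1−A)/(4σd²)]^(1/4), so T ∝ (1−A)^(1/4) / √d.
T₁ = [1360×0.71/(4×5.67×10⁻⁸×6.67²)]^(1/4) = 98.91 K.
T₂ = [1360×0.24/(4×5.67×10⁻⁸×7.97²)]^(1/4) = 68.99 K.

ΔT ≈ 29.9 K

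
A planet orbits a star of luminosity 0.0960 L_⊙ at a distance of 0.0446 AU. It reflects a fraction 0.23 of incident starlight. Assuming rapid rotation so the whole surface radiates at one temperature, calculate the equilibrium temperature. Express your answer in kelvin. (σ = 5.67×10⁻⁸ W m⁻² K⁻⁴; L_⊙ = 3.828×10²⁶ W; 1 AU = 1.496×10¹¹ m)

T_eq ≈ 687 K

d = 0.0446 AU = 6.67×10⁹ m.
L = 0.0960 × 3.828×10²⁶ = 3.67×10²⁵ W.
Flux: S = L/(4πd²) = 3.67×10²⁵/(4π×(6.67×10⁹)²) = 6.57×10⁴ W m⁻².
Energy balance: absorbed = emitted ⇒ πR²·S(1−A) = 4πR²·σT_eq⁴, so T_eq⁴ = S(1−A)/(4σ).
T_eq = [6.57×10⁴ × 0.77 / (4 × 5.67×10⁻⁸)]^(1/4) = (2.23×10¹¹)^(1/4) = 687 K.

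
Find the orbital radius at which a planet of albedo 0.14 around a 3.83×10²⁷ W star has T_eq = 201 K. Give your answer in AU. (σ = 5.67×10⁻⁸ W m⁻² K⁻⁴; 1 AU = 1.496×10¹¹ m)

From T_eq⁴ = L(1−A)/(16πσd²): d = √[L(1−A)/(16πσT_eq⁴)].
d = √[3.83×10²⁷ × 0.86 / (16π × 5.67×10⁻⁸ × (201)⁴)] = 8.41×10¹¹ m = 5.62 AU.

d ≈ 5.62 AU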